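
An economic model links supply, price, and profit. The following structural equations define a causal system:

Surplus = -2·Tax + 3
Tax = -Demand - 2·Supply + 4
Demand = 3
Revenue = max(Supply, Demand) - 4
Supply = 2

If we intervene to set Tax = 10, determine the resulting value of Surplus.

Intervening sets Tax = 10 and removes its equation (Tax = -Demand - 2·Supply + 4).
Surplus = -2·Tax + 3  [with Tax=10]  = -17

-17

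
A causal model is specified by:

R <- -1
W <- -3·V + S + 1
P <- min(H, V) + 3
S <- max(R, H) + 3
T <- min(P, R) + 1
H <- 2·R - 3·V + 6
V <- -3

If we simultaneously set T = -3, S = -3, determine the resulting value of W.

Under do(T = -3, S = -3), each intervened variable's structural equation is replaced by its fixed value.
W = -3·V + S + 1  [with V=-3, S=-3]  = 7

7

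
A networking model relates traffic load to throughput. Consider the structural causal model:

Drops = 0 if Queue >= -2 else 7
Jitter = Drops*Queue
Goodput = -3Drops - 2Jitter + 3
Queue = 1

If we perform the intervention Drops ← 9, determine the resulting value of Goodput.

Under do(Drops=9), the mechanism Drops = 0 if Queue >= -2 else 7 is discarded; Drops is fixed at 9.
Jitter = Drops*Queue  [with Drops=9, Queue=1]  = 9
Goodput = -3Drops - 2Jitter + 3  [with Drops=9, Jitter=9]  = -42

-42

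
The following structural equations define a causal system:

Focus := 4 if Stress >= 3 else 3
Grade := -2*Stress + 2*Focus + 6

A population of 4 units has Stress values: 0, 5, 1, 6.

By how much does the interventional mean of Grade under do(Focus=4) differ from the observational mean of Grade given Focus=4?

Every unit gets Focus=4 under the intervention. Grade values become 14, 4, 12, 2; E[Grade|do(Focus=4)] = 8.
E[Grade|Focus=4] averages over only the 2 units with Focus=4 (Stress = 5, 6): Grade = 4, 2, mean 3.
Difference = 8 − 3 = 5.

5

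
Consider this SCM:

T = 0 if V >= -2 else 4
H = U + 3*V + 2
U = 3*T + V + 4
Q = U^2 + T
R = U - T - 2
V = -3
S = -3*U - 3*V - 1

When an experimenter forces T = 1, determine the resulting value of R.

Under do(T=1), the mechanism T = 0 if V >= -2 else 4 is discarded; T is fixed at 1.
U = 3*T + V + 4  [with T=1, V=-3]  = 4
R = U - T - 2  [with U=4, T=1]  = 1

1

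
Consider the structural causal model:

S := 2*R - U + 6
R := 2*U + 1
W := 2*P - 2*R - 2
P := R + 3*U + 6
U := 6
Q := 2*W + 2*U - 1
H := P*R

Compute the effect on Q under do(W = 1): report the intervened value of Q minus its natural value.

Under do(W=1), the mechanism W := 2*P - 2*R - 2 is discarded; W is fixed at 1.
Q = 2*W + 2*U - 1  [with W=1, U=6]  = 13
Without intervention: R = 2*U + 1  [with U=6]  = 13; P = R + 3*U + 6  [with R=13, U=6]  = 37; W = 2*P - 2*R - 2  [with P=37, R=13]  = 46; Q = 2*W + 2*U - 1  [with W=46, U=6]  = 103.
Change = 13 − 103 = -90.

-90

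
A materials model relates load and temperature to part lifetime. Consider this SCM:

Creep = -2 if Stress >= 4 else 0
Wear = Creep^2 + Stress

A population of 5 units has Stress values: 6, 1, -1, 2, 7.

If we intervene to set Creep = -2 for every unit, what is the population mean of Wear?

7

Every unit gets Creep=-2 under the intervention. Wear values become 10, 5, 3, 6, 11; E[Wear|do(Creep=-2)] = 7.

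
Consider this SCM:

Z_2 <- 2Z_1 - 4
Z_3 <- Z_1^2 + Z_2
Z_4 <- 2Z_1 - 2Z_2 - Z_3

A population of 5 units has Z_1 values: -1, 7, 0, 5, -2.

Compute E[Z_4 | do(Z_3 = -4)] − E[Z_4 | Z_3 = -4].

Under do(Z_3=-4), Z_3's equation is replaced by Z_3=-4 for every unit. Per-unit Z_4: 14, -2, 12, 2, 16. Mean = 8.4.
Conditioning on Z_3=-4 selects the 2 unit(s) with Z_1 ∈ {0, -2}. Their Z_4 values: 12, 16. Mean = 14.
Difference = 8.4 − 14 = -5.6.

-5.6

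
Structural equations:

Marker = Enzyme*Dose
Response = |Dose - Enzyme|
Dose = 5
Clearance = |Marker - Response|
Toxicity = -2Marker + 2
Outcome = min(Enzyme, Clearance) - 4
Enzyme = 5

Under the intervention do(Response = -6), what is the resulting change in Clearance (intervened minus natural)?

6

Under do(Response=-6), the mechanism Response = |Dose - Enzyme| is discarded; Response is fixed at -6.
Marker = Enzyme*Dose  [with Enzyme=5, Dose=5]  = 25
Clearance = |Marker - Response|  [with Marker=25, Response=-6]  = 31
Without intervention: Marker = Enzyme*Dose  [with Enzyme=5, Dose=5]  = 25; Response = |Dose - Enzyme|  [with Dose=5, Enzyme=5]  = 0; Clearance = |Marker - Response|  [with Marker=25, Response=0]  = 25.
Change = 31 − 25 = 6.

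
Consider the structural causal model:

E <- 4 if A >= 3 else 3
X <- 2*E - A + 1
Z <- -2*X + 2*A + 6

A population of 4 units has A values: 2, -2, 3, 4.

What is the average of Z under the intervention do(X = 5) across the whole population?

Every unit gets X=5 under the intervention. Z values become 0, -8, 2, 4; E[Z|do(X=5)] = -0.5.

-0.5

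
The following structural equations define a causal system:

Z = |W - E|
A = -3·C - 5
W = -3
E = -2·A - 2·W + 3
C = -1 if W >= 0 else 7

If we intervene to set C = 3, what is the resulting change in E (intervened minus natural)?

Under do(C=3), the mechanism C = -1 if W >= 0 else 7 is discarded; C is fixed at 3.
A = -3·C - 5  [with C=3]  = -14
E = -2·A - 2·W + 3  [with A=-14, W=-3]  = 37
Without intervention: C = -1 if W >= 0 else 7  [with W=-3]  = 7; A = -3·C - 5  [with C=7]  = -26; E = -2·A - 2·W + 3  [with A=-26, W=-3]  = 61.
Change = 37 − 61 = -24.

-24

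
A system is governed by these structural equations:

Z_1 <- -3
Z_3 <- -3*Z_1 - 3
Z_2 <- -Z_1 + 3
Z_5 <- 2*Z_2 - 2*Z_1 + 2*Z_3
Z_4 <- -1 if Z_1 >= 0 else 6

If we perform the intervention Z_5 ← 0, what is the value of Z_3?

6

do(Z_5=0) replaces the equation Z_5 <- 2*Z_2 - 2*Z_1 + 2*Z_3 with the constant Z_5 = 0.
Z_3 is not downstream of the intervention, so its value is determined by the original equations.
Z_3 = -3*Z_1 - 3  [with Z_1=-3]  = 6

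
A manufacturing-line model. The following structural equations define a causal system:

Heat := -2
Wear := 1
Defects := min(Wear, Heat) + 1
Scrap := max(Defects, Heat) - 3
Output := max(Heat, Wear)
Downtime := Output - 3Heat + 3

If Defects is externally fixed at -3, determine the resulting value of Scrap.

The intervention breaks the incoming arrows to Defects: Defects := min(Wear, Heat) + 1 no longer applies, and Defects = -3.
Scrap = max(Defects, Heat) - 3  [with Defects=-3, Heat=-2]  = -5

-5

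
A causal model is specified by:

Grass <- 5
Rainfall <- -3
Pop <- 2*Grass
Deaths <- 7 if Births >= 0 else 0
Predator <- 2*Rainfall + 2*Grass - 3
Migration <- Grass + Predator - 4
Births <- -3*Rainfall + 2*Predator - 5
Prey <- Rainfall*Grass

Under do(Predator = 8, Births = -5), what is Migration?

Under do(Predator = 8, Births = -5), each intervened variable's structural equation is replaced by its fixed value.
Migration = Grass + Predator - 4  [with Grass=5, Predator=8]  = 9

9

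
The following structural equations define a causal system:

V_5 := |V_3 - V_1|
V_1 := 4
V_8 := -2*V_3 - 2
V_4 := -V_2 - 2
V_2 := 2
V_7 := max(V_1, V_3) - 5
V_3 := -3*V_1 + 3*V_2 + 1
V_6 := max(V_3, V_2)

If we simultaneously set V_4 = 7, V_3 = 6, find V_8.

-14

The joint intervention fixes V_4 = 7, V_3 = 6, removing each variable's own equation.
V_8 = -2*V_3 - 2  [with V_3=6]  = -14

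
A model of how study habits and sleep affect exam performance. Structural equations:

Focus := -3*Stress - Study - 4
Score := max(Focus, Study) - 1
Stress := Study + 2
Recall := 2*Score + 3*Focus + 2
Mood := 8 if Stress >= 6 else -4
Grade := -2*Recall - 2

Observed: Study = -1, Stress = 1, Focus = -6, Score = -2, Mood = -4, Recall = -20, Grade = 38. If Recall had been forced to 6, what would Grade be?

Intervening sets Recall = 6 and removes its equation (Recall := 2*Score + 3*Focus + 2).
Grade = -2*Recall - 2  [with Recall=6]  = -14

-14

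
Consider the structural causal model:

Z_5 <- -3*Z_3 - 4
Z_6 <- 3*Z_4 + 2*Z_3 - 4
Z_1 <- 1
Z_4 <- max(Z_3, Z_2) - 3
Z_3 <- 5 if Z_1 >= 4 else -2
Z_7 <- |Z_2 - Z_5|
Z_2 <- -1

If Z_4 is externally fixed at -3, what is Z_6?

-17

Under do(Z_4=-3), the mechanism Z_4 <- max(Z_3, Z_2) - 3 is discarded; Z_4 is fixed at -3.
Z_3 = 5 if Z_1 >= 4 else -2  [with Z_1=1]  = -2
Z_6 = 3*Z_4 + 2*Z_3 - 4  [with Z_4=-3, Z_3=-2]  = -17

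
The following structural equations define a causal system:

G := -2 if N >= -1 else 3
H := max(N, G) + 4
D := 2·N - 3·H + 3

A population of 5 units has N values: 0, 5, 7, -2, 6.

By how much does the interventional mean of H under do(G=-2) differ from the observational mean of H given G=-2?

Under do(G=-2), G's equation is replaced by G=-2 for every unit. Per-unit H: 4, 9, 11, 2, 10. Mean = 7.2.
E[H|G=-2] averages over only the 4 units with G=-2 (N = 0, 5, 7, 6): H = 4, 9, 11, 10, mean 8.5.
Difference = 7.2 − 8.5 = -1.3.

-1.3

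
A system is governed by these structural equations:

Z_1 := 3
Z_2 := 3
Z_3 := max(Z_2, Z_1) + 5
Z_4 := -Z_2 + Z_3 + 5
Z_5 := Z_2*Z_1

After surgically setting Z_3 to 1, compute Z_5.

9

do(Z_3=1) replaces the equation Z_3 := max(Z_2, Z_1) + 5 with the constant Z_3 = 1.
Z_5 is not downstream of the intervention, so its value is determined by the original equations.
Z_5 = Z_2*Z_1  [with Z_2=3, Z_1=3]  = 9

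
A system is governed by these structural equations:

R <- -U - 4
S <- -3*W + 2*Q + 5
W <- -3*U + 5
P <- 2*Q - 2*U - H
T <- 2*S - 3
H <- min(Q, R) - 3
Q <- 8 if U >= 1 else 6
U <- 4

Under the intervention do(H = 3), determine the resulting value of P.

Intervening sets H = 3 and removes its equation (H <- min(Q, R) - 3).
Q = 8 if U >= 1 else 6  [with U=4]  = 8
P = 2*Q - 2*U - H  [with Q=8, U=4, H=3]  = 5

5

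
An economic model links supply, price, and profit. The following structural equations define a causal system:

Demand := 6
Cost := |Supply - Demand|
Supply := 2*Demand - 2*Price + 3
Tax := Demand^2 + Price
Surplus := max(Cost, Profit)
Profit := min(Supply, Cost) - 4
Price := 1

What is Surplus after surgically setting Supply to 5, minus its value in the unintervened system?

-6

The intervention breaks the incoming arrows to Supply: Supply := 2*Demand - 2*Price + 3 no longer applies, and Supply = 5.
Cost = |Supply - Demand|  [with Supply=5, Demand=6]  = 1
Profit = min(Supply, Cost) - 4  [with Supply=5, Cost=1]  = -3
Surplus = max(Cost, Profit)  [with Cost=1, Profit=-3]  = 1
Without intervention: Supply = 2*Demand - 2*Price + 3  [with Demand=6, Price=1]  = 13; Cost = |Supply - Demand|  [with Supply=13, Demand=6]  = 7; Profit = min(Supply, Cost) - 4  [with Supply=13, Cost=7]  = 3; Surplus = max(Cost, Profit)  [with Cost=7, Profit=3]  = 7.
Change = 1 − 7 = -6.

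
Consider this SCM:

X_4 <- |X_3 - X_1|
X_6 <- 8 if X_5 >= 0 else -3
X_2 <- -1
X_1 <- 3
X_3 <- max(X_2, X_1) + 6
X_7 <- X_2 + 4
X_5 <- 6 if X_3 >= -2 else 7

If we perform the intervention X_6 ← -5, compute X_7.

3

Intervening sets X_6 = -5 and removes its equation (X_6 <- 8 if X_5 >= 0 else -3).
No directed path runs from X_6 to X_7, so X_7 keeps its natural value.
X_7 = X_2 + 4  [with X_2=-1]  = 3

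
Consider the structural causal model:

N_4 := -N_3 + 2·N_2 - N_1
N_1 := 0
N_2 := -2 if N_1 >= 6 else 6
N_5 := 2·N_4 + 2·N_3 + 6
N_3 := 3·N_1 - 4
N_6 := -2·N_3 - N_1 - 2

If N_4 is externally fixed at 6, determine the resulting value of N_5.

Intervening sets N_4 = 6 and removes its equation (N_4 := -N_3 + 2·N_2 - N_1).
N_3 = 3·N_1 - 4  [with N_1=0]  = -4
N_5 = 2·N_4 + 2·N_3 + 6  [with N_4=6, N_3=-4]  = 10

10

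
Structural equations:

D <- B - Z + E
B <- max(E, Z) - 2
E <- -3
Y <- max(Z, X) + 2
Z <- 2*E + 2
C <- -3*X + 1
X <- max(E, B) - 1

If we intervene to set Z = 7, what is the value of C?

Under do(Z=7), the mechanism Z <- 2*E + 2 is discarded; Z is fixed at 7.
B = max(E, Z) - 2  [with E=-3, Z=7]  = 5
X = max(E, B) - 1  [with E=-3, B=5]  = 4
C = -3*X + 1  [with X=4]  = -11

-11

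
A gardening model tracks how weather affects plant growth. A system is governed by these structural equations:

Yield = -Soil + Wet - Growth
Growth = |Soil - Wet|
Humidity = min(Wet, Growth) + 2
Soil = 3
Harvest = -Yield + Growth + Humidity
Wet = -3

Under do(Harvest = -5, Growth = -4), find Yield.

Under do(Harvest = -5, Growth = -4), each intervened variable's structural equation is replaced by its fixed value.
Yield = -Soil + Wet - Growth  [with Soil=3, Wet=-3, Growth=-4]  = -2

-2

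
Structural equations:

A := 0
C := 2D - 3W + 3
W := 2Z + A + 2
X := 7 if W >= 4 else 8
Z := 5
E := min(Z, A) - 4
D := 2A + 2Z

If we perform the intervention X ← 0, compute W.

12

do(X=0) replaces the equation X := 7 if W >= 4 else 8 with the constant X = 0.
No directed path runs from X to W, so W keeps its natural value.
W = 2Z + A + 2  [with Z=5, A=0]  = 12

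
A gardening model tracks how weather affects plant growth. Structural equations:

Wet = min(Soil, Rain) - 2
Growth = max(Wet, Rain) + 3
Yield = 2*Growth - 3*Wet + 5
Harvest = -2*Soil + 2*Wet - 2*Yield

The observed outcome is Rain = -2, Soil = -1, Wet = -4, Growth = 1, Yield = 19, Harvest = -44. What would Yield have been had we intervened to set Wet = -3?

16

do(Wet=-3) replaces the equation Wet = min(Soil, Rain) - 2 with the constant Wet = -3.
Growth = max(Wet, Rain) + 3  [with Wet=-3, Rain=-2]  = 1
Yield = 2*Growth - 3*Wet + 5  [with Growth=1, Wet=-3]  = 16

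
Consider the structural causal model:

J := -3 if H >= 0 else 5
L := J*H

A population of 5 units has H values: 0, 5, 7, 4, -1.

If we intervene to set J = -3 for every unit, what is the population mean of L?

The intervention sets J=-3 in all 5 units regardless of H. Recomputing L per unit gives 0, -15, -21, -12, 3; average -9.

-9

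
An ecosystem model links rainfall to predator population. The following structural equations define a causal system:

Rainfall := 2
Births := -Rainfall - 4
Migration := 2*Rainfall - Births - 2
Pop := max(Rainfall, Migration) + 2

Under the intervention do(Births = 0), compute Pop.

4

Under do(Births=0), the mechanism Births := -Rainfall - 4 is discarded; Births is fixed at 0.
Migration = 2*Rainfall - Births - 2  [with Rainfall=2, Births=0]  = 2
Pop = max(Rainfall, Migration) + 2  [with Rainfall=2, Migration=2]  = 4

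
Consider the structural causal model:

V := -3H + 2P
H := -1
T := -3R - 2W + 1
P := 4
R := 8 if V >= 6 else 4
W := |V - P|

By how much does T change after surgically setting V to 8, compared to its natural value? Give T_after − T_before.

The intervention breaks the incoming arrows to V: V := -3H + 2P no longer applies, and V = 8.
W = |V - P|  [with V=8, P=4]  = 4
R = 8 if V >= 6 else 4  [with V=8]  = 8
T = -3R - 2W + 1  [with R=8, W=4]  = -31
Without intervention: V = -3H + 2P  [with H=-1, P=4]  = 11; W = |V - P|  [with V=11, P=4]  = 7; R = 8 if V >= 6 else 4  [with V=11]  = 8; T = -3R - 2W + 1  [with R=8, W=7]  = -37.
Change = -31 − (-37) = 6.

6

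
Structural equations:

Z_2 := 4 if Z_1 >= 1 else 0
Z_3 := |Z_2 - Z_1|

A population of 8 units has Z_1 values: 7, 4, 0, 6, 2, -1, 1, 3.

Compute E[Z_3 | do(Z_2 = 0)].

3

Every unit gets Z_2=0 under the intervention. Z_3 values become 7, 4, 0, 6, 2, 1, 1, 3; E[Z_3|do(Z_2=0)] = 3.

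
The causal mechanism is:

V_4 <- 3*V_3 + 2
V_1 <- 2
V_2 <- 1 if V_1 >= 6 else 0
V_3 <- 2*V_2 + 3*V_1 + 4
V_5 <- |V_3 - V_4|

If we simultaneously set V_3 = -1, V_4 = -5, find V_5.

Setting V_3 = -1, V_4 = -5 by intervention discards those variables' equations.
V_5 = |V_3 - V_4|  [with V_3=-1, V_4=-5]  = 4

4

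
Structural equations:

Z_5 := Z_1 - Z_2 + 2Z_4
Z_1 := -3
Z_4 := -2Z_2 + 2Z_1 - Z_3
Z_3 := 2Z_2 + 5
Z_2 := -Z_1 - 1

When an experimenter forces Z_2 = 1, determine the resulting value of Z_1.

Under do(Z_2=1), the mechanism Z_2 := -Z_1 - 1 is discarded; Z_2 is fixed at 1.
Z_1 is not downstream of the intervention, so its value is determined by the original equations.

-3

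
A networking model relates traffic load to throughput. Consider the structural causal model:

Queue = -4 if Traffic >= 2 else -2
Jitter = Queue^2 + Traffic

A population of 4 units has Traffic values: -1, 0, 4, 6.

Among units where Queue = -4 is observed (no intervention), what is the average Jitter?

21

E[Jitter|Queue=-4] averages over only the 2 units with Queue=-4 (Traffic = 4, 6): Jitter = 20, 22, mean 21.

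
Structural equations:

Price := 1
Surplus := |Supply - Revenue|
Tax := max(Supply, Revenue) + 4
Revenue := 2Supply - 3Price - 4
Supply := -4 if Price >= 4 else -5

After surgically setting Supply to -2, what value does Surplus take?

do(Supply=-2) replaces the equation Supply := -4 if Price >= 4 else -5 with the constant Supply = -2.
Revenue = 2Supply - 3Price - 4  [with Supply=-2, Price=1]  = -11
Surplus = |Supply - Revenue|  [with Supply=-2, Revenue=-11]  = 9

9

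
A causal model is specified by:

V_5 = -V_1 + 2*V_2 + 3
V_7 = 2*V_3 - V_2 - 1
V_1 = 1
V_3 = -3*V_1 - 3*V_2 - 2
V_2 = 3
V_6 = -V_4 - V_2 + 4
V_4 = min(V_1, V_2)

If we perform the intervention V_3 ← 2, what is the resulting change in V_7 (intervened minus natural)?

The intervention breaks the incoming arrows to V_3: V_3 = -3*V_1 - 3*V_2 - 2 no longer applies, and V_3 = 2.
V_7 = 2*V_3 - V_2 - 1  [with V_3=2, V_2=3]  = 0
Without intervention: V_3 = -3*V_1 - 3*V_2 - 2  [with V_1=1, V_2=3]  = -14; V_7 = 2*V_3 - V_2 - 1  [with V_3=-14, V_2=3]  = -32.
Change = 0 − (-32) = 32.

32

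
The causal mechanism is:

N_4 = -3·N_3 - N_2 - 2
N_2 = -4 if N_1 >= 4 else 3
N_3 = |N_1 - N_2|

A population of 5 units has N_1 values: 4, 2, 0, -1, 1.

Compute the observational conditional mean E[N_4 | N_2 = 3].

Observing N_2=3 restricts to units where N_2's equation naturally yields 3: N_1 ∈ {2, 0, -1, 1}. In that subpopulation N_4 = -8, -14, -17, -11, mean -12.5.

-12.5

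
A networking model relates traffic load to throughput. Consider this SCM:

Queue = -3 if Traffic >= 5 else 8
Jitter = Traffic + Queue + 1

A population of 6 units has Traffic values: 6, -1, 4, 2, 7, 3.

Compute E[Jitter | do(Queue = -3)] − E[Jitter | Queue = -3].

The intervention sets Queue=-3 in all 6 units regardless of Traffic. Recomputing Jitter per unit gives 4, -3, 2, 0, 5, 1; average 1.5.
Observing Queue=-3 restricts to units where Queue's equation naturally yields -3: Traffic ∈ {6, 7}. In that subpopulation Jitter = 4, 5, mean 4.5.
Difference = 1.5 − 4.5 = -3.

-3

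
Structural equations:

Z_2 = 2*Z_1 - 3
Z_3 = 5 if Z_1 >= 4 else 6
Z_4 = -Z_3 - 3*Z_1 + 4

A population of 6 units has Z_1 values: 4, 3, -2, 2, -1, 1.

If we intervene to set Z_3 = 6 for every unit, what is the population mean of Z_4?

-5.5

do(Z_3=6) breaks Z_3's dependence on Z_1. With Z_3=6 fixed, Z_4 across the units is -14, -11, 4, -8, 1, -5, mean -5.5.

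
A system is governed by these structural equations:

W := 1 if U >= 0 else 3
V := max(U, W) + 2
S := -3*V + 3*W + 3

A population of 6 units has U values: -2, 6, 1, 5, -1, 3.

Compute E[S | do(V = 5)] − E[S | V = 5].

-2

The intervention sets V=5 in all 6 units regardless of U. Recomputing S per unit gives -3, -9, -9, -9, -3, -9; average -7.
Observing V=5 restricts to units where V's equation naturally yields 5: U ∈ {-2, -1, 3}. In that subpopulation S = -3, -3, -9, mean -5.
Difference = -7 − (-5) = -2.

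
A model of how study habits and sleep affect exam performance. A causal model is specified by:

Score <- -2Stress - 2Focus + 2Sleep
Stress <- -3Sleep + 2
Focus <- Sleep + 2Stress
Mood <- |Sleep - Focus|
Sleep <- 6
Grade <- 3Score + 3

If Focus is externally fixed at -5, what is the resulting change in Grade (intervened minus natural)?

-126

The intervention breaks the incoming arrows to Focus: Focus <- Sleep + 2Stress no longer applies, and Focus = -5.
Stress = -3Sleep + 2  [with Sleep=6]  = -16
Score = -2Stress - 2Focus + 2Sleep  [with Stress=-16, Focus=-5, Sleep=6]  = 54
Grade = 3Score + 3  [with Score=54]  = 165
Without intervention: Stress = -3Sleep + 2  [with Sleep=6]  = -16; Focus = Sleep + 2Stress  [with Sleep=6, Stress=-16]  = -26; Score = -2Stress - 2Focus + 2Sleep  [with Stress=-16, Focus=-26, Sleep=6]  = 96; Grade = 3Score + 3  [with Score=96]  = 291.
Change = 165 − 291 = -126.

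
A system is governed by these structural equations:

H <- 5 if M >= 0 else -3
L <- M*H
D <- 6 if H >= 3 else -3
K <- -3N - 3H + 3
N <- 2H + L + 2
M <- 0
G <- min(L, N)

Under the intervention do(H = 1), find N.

4

Under do(H=1), the mechanism H <- 5 if M >= 0 else -3 is discarded; H is fixed at 1.
L = M*H  [with M=0, H=1]  = 0
N = 2H + L + 2  [with H=1, L=0]  = 4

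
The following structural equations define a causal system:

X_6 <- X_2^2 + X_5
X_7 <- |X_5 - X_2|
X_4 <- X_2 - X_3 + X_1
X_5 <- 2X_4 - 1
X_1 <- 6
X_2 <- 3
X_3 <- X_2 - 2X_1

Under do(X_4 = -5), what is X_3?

-9

Under do(X_4=-5), the mechanism X_4 <- X_2 - X_3 + X_1 is discarded; X_4 is fixed at -5.
Since X_3 is not a descendant of the intervened variable, it is unaffected.
X_3 = X_2 - 2X_1  [with X_2=3, X_1=6]  = -9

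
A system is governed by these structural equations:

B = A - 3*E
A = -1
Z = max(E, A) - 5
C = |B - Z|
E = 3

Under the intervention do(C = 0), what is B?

-10

The intervention breaks the incoming arrows to C: C = |B - Z| no longer applies, and C = 0.
Since B is not a descendant of the intervened variable, it is unaffected.
B = A - 3*E  [with A=-1, E=3]  = -10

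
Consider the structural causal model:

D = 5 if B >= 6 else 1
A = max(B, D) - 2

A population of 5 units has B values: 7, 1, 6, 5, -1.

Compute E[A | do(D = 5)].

3.6

do(D=5) breaks D's dependence on B. With D=5 fixed, A across the units is 5, 3, 4, 3, 3, mean 3.6.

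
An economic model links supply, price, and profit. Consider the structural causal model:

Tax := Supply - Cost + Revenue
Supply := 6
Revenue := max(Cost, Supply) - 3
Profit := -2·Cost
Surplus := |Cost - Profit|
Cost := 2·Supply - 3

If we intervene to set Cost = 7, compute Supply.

6

Under do(Cost=7), the mechanism Cost := 2·Supply - 3 is discarded; Cost is fixed at 7.
Supply is not downstream of the intervention, so its value is determined by the original equations.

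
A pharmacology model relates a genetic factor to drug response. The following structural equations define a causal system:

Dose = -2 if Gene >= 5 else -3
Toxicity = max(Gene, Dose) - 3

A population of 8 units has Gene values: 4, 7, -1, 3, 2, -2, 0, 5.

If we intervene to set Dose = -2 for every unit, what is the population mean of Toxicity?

-0.75

do(Dose=-2) breaks Dose's dependence on Gene. With Dose=-2 fixed, Toxicity across the units is 1, 4, -4, 0, -1, -5, -3, 2, mean -0.75.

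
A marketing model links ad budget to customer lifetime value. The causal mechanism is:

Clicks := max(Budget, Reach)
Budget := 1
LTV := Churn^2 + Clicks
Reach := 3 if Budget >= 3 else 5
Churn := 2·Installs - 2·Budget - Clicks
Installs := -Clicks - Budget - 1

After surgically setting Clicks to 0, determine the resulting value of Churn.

do(Clicks=0) replaces the equation Clicks := max(Budget, Reach) with the constant Clicks = 0.
Installs = -Clicks - Budget - 1  [with Clicks=0, Budget=1]  = -2
Churn = 2·Installs - 2·Budget - Clicks  [with Installs=-2, Budget=1, Clicks=0]  = -6

-6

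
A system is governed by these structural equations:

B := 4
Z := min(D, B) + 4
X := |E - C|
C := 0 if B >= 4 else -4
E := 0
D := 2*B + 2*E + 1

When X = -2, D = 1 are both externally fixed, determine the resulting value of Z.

5

Setting X = -2, D = 1 by intervention discards those variables' equations.
Z = min(D, B) + 4  [with D=1, B=4]  = 5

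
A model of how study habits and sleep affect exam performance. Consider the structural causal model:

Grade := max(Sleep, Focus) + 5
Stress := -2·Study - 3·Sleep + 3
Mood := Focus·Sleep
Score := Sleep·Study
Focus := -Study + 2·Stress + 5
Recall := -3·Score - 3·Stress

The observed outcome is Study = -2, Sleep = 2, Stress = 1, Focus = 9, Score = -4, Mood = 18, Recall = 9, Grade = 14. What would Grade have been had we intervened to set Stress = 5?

22

The intervention breaks the incoming arrows to Stress: Stress := -2·Study - 3·Sleep + 3 no longer applies, and Stress = 5.
Focus = -Study + 2·Stress + 5  [with Study=-2, Stress=5]  = 17
Grade = max(Sleep, Focus) + 5  [with Sleep=2, Focus=17]  = 22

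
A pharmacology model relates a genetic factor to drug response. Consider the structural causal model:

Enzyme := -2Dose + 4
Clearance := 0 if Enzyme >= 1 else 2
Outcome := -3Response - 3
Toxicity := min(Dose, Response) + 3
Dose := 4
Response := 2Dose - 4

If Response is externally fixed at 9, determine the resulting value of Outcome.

-30

The intervention breaks the incoming arrows to Response: Response := 2Dose - 4 no longer applies, and Response = 9.
Outcome = -3Response - 3  [with Response=9]  = -30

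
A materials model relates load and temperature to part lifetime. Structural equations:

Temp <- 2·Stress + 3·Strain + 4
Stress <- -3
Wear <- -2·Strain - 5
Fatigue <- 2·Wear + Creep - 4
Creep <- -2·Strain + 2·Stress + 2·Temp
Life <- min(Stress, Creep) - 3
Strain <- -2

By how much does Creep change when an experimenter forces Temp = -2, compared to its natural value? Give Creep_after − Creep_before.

The intervention breaks the incoming arrows to Temp: Temp <- 2·Stress + 3·Strain + 4 no longer applies, and Temp = -2.
Creep = -2·Strain + 2·Stress + 2·Temp  [with Strain=-2, Stress=-3, Temp=-2]  = -6
Without intervention: Temp = 2·Stress + 3·Strain + 4  [with Stress=-3, Strain=-2]  = -8; Creep = -2·Strain + 2·Stress + 2·Temp  [with Strain=-2, Stress=-3, Temp=-8]  = -18.
Change = -6 − (-18) = 12.

12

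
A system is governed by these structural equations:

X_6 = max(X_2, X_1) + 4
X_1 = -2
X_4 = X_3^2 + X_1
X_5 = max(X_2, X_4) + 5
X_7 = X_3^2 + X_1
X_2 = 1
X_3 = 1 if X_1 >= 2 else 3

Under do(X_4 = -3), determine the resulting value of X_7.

The intervention breaks the incoming arrows to X_4: X_4 = X_3^2 + X_1 no longer applies, and X_4 = -3.
No directed path runs from X_4 to X_7, so X_7 keeps its natural value.
X_3 = 1 if X_1 >= 2 else 3  [with X_1=-2]  = 3
X_7 = X_3^2 + X_1  [with X_3=3, X_1=-2]  = 7

7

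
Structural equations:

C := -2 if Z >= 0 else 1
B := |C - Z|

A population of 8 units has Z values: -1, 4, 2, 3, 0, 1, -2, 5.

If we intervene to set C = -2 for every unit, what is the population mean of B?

3.5

Every unit gets C=-2 under the intervention. B values become 1, 6, 4, 5, 2, 3, 0, 7; E[B|do(C=-2)] = 3.5.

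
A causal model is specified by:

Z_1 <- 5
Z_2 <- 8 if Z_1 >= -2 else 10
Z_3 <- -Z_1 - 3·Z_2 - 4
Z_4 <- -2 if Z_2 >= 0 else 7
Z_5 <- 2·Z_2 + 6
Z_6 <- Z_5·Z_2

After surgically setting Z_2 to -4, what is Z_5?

do(Z_2=-4) replaces the equation Z_2 <- 8 if Z_1 >= -2 else 10 with the constant Z_2 = -4.
Z_5 = 2·Z_2 + 6  [with Z_2=-4]  = -2

-2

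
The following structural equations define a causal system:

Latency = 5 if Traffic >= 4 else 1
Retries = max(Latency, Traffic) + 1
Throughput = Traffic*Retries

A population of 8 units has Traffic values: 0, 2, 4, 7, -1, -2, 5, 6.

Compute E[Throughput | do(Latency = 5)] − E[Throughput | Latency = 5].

The intervention sets Latency=5 in all 8 units regardless of Traffic. Recomputing Throughput per unit gives 0, 12, 24, 56, -6, -12, 30, 42; average 18.25.
E[Throughput|Latency=5] averages over only the 4 units with Latency=5 (Traffic = 4, 7, 5, 6): Throughput = 24, 56, 30, 42, mean 38.
Difference = 18.25 − 38 = -19.75.

-19.75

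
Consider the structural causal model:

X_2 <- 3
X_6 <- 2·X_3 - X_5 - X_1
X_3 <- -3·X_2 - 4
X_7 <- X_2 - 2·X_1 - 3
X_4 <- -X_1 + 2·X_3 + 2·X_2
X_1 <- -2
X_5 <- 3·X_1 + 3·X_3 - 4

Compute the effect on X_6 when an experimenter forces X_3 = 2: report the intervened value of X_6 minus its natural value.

The intervention breaks the incoming arrows to X_3: X_3 <- -3·X_2 - 4 no longer applies, and X_3 = 2.
X_5 = 3·X_1 + 3·X_3 - 4  [with X_1=-2, X_3=2]  = -4
X_6 = 2·X_3 - X_5 - X_1  [with X_3=2, X_5=-4, X_1=-2]  = 10
Without intervention: X_3 = -3·X_2 - 4  [with X_2=3]  = -13; X_5 = 3·X_1 + 3·X_3 - 4  [with X_1=-2, X_3=-13]  = -49; X_6 = 2·X_3 - X_5 - X_1  [with X_3=-13, X_5=-49, X_1=-2]  = 25.
Change = 10 − 25 = -15.

-15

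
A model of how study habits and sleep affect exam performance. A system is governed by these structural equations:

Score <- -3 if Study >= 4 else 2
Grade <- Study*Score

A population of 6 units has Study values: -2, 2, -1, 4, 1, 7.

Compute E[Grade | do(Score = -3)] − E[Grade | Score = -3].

Every unit gets Score=-3 under the intervention. Grade values become 6, -6, 3, -12, -3, -21; E[Grade|do(Score=-3)] = -5.5.
Observing Score=-3 restricts to units where Score's equation naturally yields -3: Study ∈ {4, 7}. In that subpopulation Grade = -12, -21, mean -16.5.
Difference = -5.5 − (-16.5) = 11.

11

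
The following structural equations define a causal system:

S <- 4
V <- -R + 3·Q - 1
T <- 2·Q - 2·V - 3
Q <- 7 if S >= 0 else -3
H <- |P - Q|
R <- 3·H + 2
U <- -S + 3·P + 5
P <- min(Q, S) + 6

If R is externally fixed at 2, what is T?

-25

do(R=2) replaces the equation R <- 3·H + 2 with the constant R = 2.
Q = 7 if S >= 0 else -3  [with S=4]  = 7
V = -R + 3·Q - 1  [with R=2, Q=7]  = 18
T = 2·Q - 2·V - 3  [with Q=7, V=18]  = -25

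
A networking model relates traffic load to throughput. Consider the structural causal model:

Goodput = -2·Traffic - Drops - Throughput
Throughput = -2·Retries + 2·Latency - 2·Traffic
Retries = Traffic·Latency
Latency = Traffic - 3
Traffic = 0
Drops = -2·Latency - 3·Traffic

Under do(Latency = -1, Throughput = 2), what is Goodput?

-4

Setting Latency = -1, Throughput = 2 by intervention discards those variables' equations.
Drops = -2·Latency - 3·Traffic  [with Latency=-1, Traffic=0]  = 2
Goodput = -2·Traffic - Drops - Throughput  [with Traffic=0, Drops=2, Throughput=2]  = -4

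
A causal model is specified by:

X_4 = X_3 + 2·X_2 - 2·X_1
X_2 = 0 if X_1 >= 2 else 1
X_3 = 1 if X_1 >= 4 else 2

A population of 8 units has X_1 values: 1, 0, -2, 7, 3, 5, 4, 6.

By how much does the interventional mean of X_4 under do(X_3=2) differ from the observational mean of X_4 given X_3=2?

The intervention sets X_3=2 in all 8 units regardless of X_1. Recomputing X_4 per unit gives 2, 4, 8, -12, -4, -8, -6, -10; average -3.25.
Conditioning on X_3=2 selects the 4 unit(s) with X_1 ∈ {1, 0, -2, 3}. Their X_4 values: 2, 4, 8, -4. Mean = 2.5.
Difference = -3.25 − 2.5 = -5.75.

-5.75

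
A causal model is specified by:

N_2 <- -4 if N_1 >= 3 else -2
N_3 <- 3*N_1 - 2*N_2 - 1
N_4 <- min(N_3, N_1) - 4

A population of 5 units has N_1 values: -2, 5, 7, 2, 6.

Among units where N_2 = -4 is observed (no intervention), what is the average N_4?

2

Conditioning on N_2=-4 selects the 3 unit(s) with N_1 ∈ {5, 7, 6}. Their N_4 values: 1, 3, 2. Mean = 2.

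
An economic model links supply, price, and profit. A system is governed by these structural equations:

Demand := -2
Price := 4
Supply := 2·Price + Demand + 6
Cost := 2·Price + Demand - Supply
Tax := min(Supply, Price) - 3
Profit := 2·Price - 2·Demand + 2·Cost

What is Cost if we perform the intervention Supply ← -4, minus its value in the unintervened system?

16

The intervention breaks the incoming arrows to Supply: Supply := 2·Price + Demand + 6 no longer applies, and Supply = -4.
Cost = 2·Price + Demand - Supply  [with Price=4, Demand=-2, Supply=-4]  = 10
Without intervention: Supply = 2·Price + Demand + 6  [with Price=4, Demand=-2]  = 12; Cost = 2·Price + Demand - Supply  [with Price=4, Demand=-2, Supply=12]  = -6.
Change = 10 − (-6) = 16.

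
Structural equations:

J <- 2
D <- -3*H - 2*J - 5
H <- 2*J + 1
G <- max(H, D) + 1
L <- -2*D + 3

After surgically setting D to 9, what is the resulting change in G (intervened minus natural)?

The intervention breaks the incoming arrows to D: D <- -3*H - 2*J - 5 no longer applies, and D = 9.
H = 2*J + 1  [with J=2]  = 5
G = max(H, D) + 1  [with H=5, D=9]  = 10
Without intervention: H = 2*J + 1  [with J=2]  = 5; D = -3*H - 2*J - 5  [with H=5, J=2]  = -24; G = max(H, D) + 1  [with H=5, D=-24]  = 6.
Change = 10 − 6 = 4.

4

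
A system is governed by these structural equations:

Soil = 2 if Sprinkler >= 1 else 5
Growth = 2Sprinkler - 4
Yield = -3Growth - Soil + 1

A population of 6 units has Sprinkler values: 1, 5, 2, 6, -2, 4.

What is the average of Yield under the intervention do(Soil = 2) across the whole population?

-5

The intervention sets Soil=2 in all 6 units regardless of Sprinkler. Recomputing Yield per unit gives 5, -19, -1, -25, 23, -13; average -5.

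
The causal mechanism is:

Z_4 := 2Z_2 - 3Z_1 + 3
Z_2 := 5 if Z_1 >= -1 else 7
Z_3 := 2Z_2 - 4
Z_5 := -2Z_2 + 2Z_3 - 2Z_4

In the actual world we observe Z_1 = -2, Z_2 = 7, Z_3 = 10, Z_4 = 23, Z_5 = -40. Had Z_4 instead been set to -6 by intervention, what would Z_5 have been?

18

Intervening sets Z_4 = -6 and removes its equation (Z_4 := 2Z_2 - 3Z_1 + 3).
Z_2 = 5 if Z_1 >= -1 else 7  [with Z_1=-2]  = 7
Z_3 = 2Z_2 - 4  [with Z_2=7]  = 10
Z_5 = -2Z_2 + 2Z_3 - 2Z_4  [with Z_2=7, Z_3=10, Z_4=-6]  = 18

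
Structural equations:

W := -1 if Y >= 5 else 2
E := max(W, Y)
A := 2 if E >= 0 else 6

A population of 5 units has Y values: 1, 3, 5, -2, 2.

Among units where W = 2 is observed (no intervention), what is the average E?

2.25

Observing W=2 restricts to units where W's equation naturally yields 2: Y ∈ {1, 3, -2, 2}. In that subpopulation E = 2, 3, 2, 2, mean 2.25.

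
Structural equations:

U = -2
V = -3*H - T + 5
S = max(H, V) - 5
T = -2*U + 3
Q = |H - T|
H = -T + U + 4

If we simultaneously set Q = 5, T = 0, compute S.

The joint intervention fixes Q = 5, T = 0, removing each variable's own equation.
H = -T + U + 4  [with T=0, U=-2]  = 2
V = -3*H - T + 5  [with H=2, T=0]  = -1
S = max(H, V) - 5  [with H=2, V=-1]  = -3

-3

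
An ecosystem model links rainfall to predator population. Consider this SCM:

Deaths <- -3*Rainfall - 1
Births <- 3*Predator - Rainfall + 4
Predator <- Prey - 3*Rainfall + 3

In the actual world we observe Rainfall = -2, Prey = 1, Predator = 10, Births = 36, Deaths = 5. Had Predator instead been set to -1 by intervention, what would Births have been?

3

The intervention breaks the incoming arrows to Predator: Predator <- Prey - 3*Rainfall + 3 no longer applies, and Predator = -1.
Births = 3*Predator - Rainfall + 4  [with Predator=-1, Rainfall=-2]  = 3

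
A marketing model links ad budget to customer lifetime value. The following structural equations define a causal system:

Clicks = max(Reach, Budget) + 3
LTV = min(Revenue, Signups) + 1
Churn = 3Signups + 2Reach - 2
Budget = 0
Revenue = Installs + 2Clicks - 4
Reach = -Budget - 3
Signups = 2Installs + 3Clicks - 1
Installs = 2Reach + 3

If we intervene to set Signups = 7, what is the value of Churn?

The intervention breaks the incoming arrows to Signups: Signups = 2Installs + 3Clicks - 1 no longer applies, and Signups = 7.
Reach = -Budget - 3  [with Budget=0]  = -3
Churn = 3Signups + 2Reach - 2  [with Signups=7, Reach=-3]  = 13

13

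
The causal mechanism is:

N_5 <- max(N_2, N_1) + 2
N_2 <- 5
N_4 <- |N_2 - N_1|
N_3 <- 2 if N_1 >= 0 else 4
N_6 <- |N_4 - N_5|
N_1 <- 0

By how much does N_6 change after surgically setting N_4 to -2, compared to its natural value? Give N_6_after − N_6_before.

Under do(N_4=-2), the mechanism N_4 <- |N_2 - N_1| is discarded; N_4 is fixed at -2.
N_5 = max(N_2, N_1) + 2  [with N_2=5, N_1=0]  = 7
N_6 = |N_4 - N_5|  [with N_4=-2, N_5=7]  = 9
Without intervention: N_4 = |N_2 - N_1|  [with N_2=5, N_1=0]  = 5; N_5 = max(N_2, N_1) + 2  [with N_2=5, N_1=0]  = 7; N_6 = |N_4 - N_5|  [with N_4=5, N_5=7]  = 2.
Change = 9 − 2 = 7.

7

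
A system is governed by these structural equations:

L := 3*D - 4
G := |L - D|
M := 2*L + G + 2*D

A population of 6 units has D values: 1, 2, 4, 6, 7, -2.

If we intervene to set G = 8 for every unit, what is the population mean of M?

The intervention sets G=8 in all 6 units regardless of D. Recomputing M per unit gives 8, 16, 32, 48, 56, -16; average 24.

24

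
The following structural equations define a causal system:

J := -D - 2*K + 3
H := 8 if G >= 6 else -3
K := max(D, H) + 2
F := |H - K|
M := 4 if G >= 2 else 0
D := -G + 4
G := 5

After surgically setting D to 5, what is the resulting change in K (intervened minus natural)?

6

Intervening sets D = 5 and removes its equation (D := -G + 4).
H = 8 if G >= 6 else -3  [with G=5]  = -3
K = max(D, H) + 2  [with D=5, H=-3]  = 7
Without intervention: H = 8 if G >= 6 else -3  [with G=5]  = -3; D = -G + 4  [with G=5]  = -1; K = max(D, H) + 2  [with D=-1, H=-3]  = 1.
Change = 7 − 1 = 6.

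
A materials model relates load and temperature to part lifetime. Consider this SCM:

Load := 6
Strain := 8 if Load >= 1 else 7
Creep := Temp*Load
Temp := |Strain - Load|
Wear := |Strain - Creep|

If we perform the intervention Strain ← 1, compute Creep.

Under do(Strain=1), the mechanism Strain := 8 if Load >= 1 else 7 is discarded; Strain is fixed at 1.
Temp = |Strain - Load|  [with Strain=1, Load=6]  = 5
Creep = Temp*Load  [with Temp=5, Load=6]  = 30

30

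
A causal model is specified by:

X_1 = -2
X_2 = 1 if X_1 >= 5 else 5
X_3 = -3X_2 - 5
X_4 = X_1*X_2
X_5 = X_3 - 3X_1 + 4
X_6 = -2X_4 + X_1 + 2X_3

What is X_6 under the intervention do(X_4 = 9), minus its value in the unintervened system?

-38

Under do(X_4=9), the mechanism X_4 = X_1*X_2 is discarded; X_4 is fixed at 9.
X_2 = 1 if X_1 >= 5 else 5  [with X_1=-2]  = 5
X_3 = -3X_2 - 5  [with X_2=5]  = -20
X_6 = -2X_4 + X_1 + 2X_3  [with X_4=9, X_1=-2, X_3=-20]  = -60
Without intervention: X_2 = 1 if X_1 >= 5 else 5  [with X_1=-2]  = 5; X_3 = -3X_2 - 5  [with X_2=5]  = -20; X_4 = X_1*X_2  [with X_1=-2, X_2=5]  = -10; X_6 = -2X_4 + X_1 + 2X_3  [with X_4=-10, X_1=-2, X_3=-20]  = -22.
Change = -60 − (-22) = -38.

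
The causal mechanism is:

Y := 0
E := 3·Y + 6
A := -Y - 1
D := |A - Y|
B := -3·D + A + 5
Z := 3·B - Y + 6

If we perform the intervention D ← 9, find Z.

Under do(D=9), the mechanism D := |A - Y| is discarded; D is fixed at 9.
A = -Y - 1  [with Y=0]  = -1
B = -3·D + A + 5  [with D=9, A=-1]  = -23
Z = 3·B - Y + 6  [with B=-23, Y=0]  = -63

-63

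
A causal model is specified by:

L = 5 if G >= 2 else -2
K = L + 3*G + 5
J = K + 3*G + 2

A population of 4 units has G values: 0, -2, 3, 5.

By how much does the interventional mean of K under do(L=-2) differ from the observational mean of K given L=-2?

do(L=-2) breaks L's dependence on G. With L=-2 fixed, K across the units is 3, -3, 12, 18, mean 7.5.
E[K|L=-2] averages over only the 2 units with L=-2 (G = 0, -2): K = 3, -3, mean 0.
Difference = 7.5 − 0 = 7.5.

7.5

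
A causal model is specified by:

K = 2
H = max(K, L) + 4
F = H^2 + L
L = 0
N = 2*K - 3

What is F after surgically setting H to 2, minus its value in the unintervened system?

-32

Intervening sets H = 2 and removes its equation (H = max(K, L) + 4).
F = H^2 + L  [with H=2, L=0]  = 4
Without intervention: H = max(K, L) + 4  [with K=2, L=0]  = 6; F = H^2 + L  [with H=6, L=0]  = 36.
Change = 4 − 36 = -32.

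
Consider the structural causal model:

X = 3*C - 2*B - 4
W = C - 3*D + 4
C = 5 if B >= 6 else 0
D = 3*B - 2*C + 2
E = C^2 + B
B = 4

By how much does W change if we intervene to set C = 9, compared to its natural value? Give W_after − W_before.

63

do(C=9) replaces the equation C = 5 if B >= 6 else 0 with the constant C = 9.
D = 3*B - 2*C + 2  [with B=4, C=9]  = -4
W = C - 3*D + 4  [with C=9, D=-4]  = 25
Without intervention: C = 5 if B >= 6 else 0  [with B=4]  = 0; D = 3*B - 2*C + 2  [with B=4, C=0]  = 14; W = C - 3*D + 4  [with C=0, D=14]  = -38.
Change = 25 − (-38) = 63.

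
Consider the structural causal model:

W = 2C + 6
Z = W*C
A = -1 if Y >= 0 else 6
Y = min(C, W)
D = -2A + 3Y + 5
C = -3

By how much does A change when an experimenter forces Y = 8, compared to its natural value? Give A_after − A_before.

-7

The intervention breaks the incoming arrows to Y: Y = min(C, W) no longer applies, and Y = 8.
A = -1 if Y >= 0 else 6  [with Y=8]  = -1
Without intervention: W = 2C + 6  [with C=-3]  = 0; Y = min(C, W)  [with C=-3, W=0]  = -3; A = -1 if Y >= 0 else 6  [with Y=-3]  = 6.
Change = -1 − 6 = -7.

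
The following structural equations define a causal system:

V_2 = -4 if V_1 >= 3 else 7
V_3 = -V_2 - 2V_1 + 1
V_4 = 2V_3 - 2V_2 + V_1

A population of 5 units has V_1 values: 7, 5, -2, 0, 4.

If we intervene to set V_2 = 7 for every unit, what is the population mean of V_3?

-11.6

Under do(V_2=7), V_2's equation is replaced by V_2=7 for every unit. Per-unit V_3: -20, -16, -2, -6, -14. Mean = -11.6.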